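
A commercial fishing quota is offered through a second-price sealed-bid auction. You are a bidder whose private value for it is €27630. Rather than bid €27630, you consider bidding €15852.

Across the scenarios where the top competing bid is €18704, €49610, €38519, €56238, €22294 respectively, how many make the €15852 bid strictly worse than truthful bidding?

2

The deviation hurts exactly when the highest competing bid lies strictly between €15852 and €27630 — underbidding then forfeits a profitable win.
€18704: inside the interval → strictly worse (loss €8926).
€49610: above both → same outcome either way.
€38519: above both → same outcome either way.
€56238: above both → same outcome either way.
€22294: inside the interval → strictly worse (loss €5336).
Count: 2.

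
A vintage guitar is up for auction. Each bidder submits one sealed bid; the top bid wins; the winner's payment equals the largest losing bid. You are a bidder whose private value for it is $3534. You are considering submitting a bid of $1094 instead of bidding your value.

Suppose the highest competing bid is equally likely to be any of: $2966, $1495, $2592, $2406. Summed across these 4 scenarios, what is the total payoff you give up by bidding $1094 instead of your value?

$4677

The deviation costs you only when the competing bid falls strictly between $1094 and $3534; elsewhere both bids give the same outcome.
$2966: truthful payoff $568, deviation payoff $0 → loss $568.
$1495: truthful payoff $2039, deviation payoff $0 → loss $2039.
$2592: truthful payoff $942, deviation payoff $0 → loss $942.
$2406: truthful payoff $1128, deviation payoff $0 → loss $1128.
Total loss = $568 + $2039 + $942 + $1128 = $4677.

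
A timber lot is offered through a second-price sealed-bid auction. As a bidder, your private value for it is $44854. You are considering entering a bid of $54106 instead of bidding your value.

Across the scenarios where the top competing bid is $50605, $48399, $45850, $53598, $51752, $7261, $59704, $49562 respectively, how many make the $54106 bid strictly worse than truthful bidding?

6

The deviation hurts exactly when the highest competing bid lies strictly between $44854 and $54106 — overbidding then wins at a price above your value.
$50605: inside the interval → strictly worse (loss $5751).
$48399: inside the interval → strictly worse (loss $3545).
$45850: inside the interval → strictly worse (loss $996).
$53598: inside the interval → strictly worse (loss $8744).
$51752: inside the interval → strictly worse (loss $6898).
$7261: below both → same outcome either way.
$59704: above both → same outcome either way.
$49562: inside the interval → strictly worse (loss $4708).
Count: 6.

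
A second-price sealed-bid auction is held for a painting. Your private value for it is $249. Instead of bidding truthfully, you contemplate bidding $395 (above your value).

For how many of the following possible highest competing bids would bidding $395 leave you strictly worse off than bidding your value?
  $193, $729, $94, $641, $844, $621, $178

The deviation hurts exactly when the highest competing bid lies strictly between $249 and $395 — overbidding then wins at a price above your value.
$193: below both → same outcome either way.
$729: above both → same outcome either way.
$94: below both → same outcome either way.
$641: above both → same outcome either way.
$844: above both → same outcome either way.
$621: above both → same outcome either way.
$178: below both → same outcome either way.
Count: 0.

0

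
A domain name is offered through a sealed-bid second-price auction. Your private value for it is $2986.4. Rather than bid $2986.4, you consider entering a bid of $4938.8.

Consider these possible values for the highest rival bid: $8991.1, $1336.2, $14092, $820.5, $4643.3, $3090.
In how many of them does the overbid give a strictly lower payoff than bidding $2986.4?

2

The deviation hurts exactly when the highest competing bid lies strictly between $2986.4 and $4938.8 — overbidding then wins at a price above your value.
$8991.1: above both → same outcome either way.
$1336.2: below both → same outcome either way.
$14092: above both → same outcome either way.
$820.5: below both → same outcome either way.
$4643.3: inside the interval → strictly worse (loss $1656.9).
$3090: inside the interval → strictly worse (loss $103.6).
Count: 2.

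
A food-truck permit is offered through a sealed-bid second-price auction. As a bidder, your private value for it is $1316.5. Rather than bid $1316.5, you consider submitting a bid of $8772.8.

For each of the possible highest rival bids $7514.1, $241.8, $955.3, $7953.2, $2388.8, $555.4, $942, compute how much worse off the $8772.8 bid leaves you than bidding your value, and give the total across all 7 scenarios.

$13906.6

The deviation costs you only when the competing bid falls strictly between $1316.5 and $8772.8; elsewhere both bids give the same outcome.
$7514.1: truthful payoff $0, deviation payoff −$6197.6 → loss $6197.6.
$241.8: outcomes coincide → loss $0.
$955.3: outcomes coincide → loss $0.
$7953.2: truthful payoff $0, deviation payoff −$6636.7 → loss $6636.7.
$2388.8: truthful payoff $0, deviation payoff −$1072.3 → loss $1072.3.
$555.4: outcomes coincide → loss $0.
$942: outcomes coincide → loss $0.
Total loss = $6197.6 + $6636.7 + $1072.3 = $13906.6.
In a second-price auction your bid sets only whether you win, not what you pay, so bidding your true value is weakly dominant.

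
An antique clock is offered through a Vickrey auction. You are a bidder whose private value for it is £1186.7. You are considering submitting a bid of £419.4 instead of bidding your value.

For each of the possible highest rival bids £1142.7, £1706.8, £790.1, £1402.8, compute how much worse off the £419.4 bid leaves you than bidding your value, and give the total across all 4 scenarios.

£440.6

The deviation costs you only when the competing bid falls strictly between £419.4 and £1186.7; elsewhere both bids give the same outcome.
£1142.7: truthful payoff £44, deviation payoff £0 → loss £44.
£1706.8: outcomes coincide → loss £0.
£790.1: truthful payoff £396.6, deviation payoff £0 → loss £396.6.
£1402.8: outcomes coincide → loss £0.
Total loss = £44 + £396.6 = £440.6.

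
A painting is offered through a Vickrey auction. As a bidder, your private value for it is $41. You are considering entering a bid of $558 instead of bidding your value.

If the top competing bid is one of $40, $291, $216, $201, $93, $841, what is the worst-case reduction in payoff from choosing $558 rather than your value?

$250

$40: same outcome either way → loss $0.
$291: truthful gives $0, deviation gives −$250 → loss $250.
$216: truthful gives $0, deviation gives −$175 → loss $175.
$201: truthful gives $0, deviation gives −$160 → loss $160.
$93: truthful gives $0, deviation gives −$52 → loss $52.
$841: same outcome either way → loss $0.
Maximum loss: $250.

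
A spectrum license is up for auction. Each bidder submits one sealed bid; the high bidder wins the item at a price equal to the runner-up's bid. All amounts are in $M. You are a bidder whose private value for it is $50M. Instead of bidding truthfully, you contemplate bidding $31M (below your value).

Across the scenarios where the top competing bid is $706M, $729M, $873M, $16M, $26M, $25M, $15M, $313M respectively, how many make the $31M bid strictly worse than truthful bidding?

0

The deviation hurts exactly when the highest competing bid lies strictly between $31M and $50M — underbidding then forfeits a profitable win.
$706M: above both → same outcome either way.
$729M: above both → same outcome either way.
$873M: above both → same outcome either way.
$16M: below both → same outcome either way.
$26M: below both → same outcome either way.
$25M: below both → same outcome either way.
$15M: below both → same outcome either way.
$313M: above both → same outcome either way.
Count: 0.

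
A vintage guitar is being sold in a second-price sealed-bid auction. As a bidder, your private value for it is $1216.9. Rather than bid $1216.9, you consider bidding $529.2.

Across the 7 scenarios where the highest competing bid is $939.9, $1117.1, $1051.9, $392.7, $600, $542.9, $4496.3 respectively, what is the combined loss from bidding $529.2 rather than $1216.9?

The deviation costs you only when the competing bid falls strictly between $529.2 and $1216.9; elsewhere both bids give the same outcome.
$939.9: truthful payoff $277, deviation payoff $0 → loss $277.
$1117.1: truthful payoff $99.8, deviation payoff $0 → loss $99.8.
$1051.9: truthful payoff $165, deviation payoff $0 → loss $165.
$392.7: outcomes coincide → loss $0.
$600: truthful payoff $616.9, deviation payoff $0 → loss $616.9.
$542.9: truthful payoff $674, deviation payoff $0 → loss $674.
$4496.3: outcomes coincide → loss $0.
Total loss = $277 + $99.8 + $165 + $616.9 + $674 = $1832.7.

$1832.7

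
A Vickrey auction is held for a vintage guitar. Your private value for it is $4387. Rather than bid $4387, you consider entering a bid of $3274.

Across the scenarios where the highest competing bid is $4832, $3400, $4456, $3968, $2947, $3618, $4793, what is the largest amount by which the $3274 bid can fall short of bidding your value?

$987

$4832: same outcome either way → loss $0.
$3400: truthful gives $987, deviation gives $0 → loss $987.
$4456: same outcome either way → loss $0.
$3968: truthful gives $419, deviation gives $0 → loss $419.
$2947: same outcome either way → loss $0.
$3618: truthful gives $769, deviation gives $0 → loss $769.
$4793: same outcome either way → loss $0.
Maximum loss: $987.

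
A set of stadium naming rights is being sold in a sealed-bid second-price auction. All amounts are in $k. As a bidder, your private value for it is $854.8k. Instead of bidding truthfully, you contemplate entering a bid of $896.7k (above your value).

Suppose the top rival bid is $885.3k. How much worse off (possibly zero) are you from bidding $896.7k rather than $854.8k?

$30.5k

Bidding your value $854.8k: you lose (since $854.8k < $885.3k). Payoff $0k.
Bidding $896.7k: you win and pay $885.3k. Payoff $854.8k − $885.3k = −$30.5k.
The competing bid $885.3k lies between your value and your inflated bid, so overbidding wins an item priced above your value.
Loss from deviating = $0k − (−$30.5k) = $30.5k.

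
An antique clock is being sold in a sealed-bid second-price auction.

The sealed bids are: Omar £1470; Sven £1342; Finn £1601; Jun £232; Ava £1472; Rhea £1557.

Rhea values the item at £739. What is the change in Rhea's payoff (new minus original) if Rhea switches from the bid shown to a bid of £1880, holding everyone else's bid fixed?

−£862

The highest bid among the other bidders is £1601; Rhea's bid doesn't change that.
Original bid £1557: Rhea is not highest (top rival bid is £1601); payoff £0.
Alternative bid £1880: Rhea is highest, pays the top rival bid £1601; payoff £739 − £1601 = −£862.
Change in payoff = −£862 − (£0) = −£862.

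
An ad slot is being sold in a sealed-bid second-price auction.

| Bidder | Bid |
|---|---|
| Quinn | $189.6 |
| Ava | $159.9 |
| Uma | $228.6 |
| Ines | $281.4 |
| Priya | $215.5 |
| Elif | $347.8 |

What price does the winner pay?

Highest bid: Elif at $347.8, so Elif wins.
Second-highest bid: Ines at $281.4 — that is the price the winner pays.

$281.4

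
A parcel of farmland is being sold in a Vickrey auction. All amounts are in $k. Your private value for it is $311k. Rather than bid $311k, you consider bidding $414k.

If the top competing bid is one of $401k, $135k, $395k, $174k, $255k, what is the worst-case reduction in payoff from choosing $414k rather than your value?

$401k: truthful gives $0k, deviation gives −$90k → loss $90k.
$135k: same outcome either way → loss $0k.
$395k: truthful gives $0k, deviation gives −$84k → loss $84k.
$174k: same outcome either way → loss $0k.
$255k: same outcome either way → loss $0k.
Maximum loss: $90k.

$90k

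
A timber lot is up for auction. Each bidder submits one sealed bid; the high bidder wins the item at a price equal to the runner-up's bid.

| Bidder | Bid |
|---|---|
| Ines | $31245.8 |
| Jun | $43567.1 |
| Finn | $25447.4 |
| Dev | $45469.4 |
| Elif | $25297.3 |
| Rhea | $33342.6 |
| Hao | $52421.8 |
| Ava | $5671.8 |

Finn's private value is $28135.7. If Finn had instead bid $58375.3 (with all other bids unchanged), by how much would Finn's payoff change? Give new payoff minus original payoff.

The highest bid among the other bidders is $52421.8; Finn's bid doesn't change that.
Original bid $25447.4: Finn is not highest (top rival bid is $52421.8); payoff $0.
Alternative bid $58375.3: Finn is highest, pays the top rival bid $52421.8; payoff $28135.7 − $52421.8 = −$24286.1.
Change in payoff = −$24286.1 − ($0) = −$24286.1.

−$24286.1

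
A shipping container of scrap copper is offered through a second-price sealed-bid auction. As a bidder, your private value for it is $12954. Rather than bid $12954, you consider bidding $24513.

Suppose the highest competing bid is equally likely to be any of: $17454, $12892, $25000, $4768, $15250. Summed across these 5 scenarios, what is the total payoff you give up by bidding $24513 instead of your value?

$6796

The deviation costs you only when the competing bid falls strictly between $12954 and $24513; elsewhere both bids give the same outcome.
$17454: truthful payoff $0, deviation payoff −$4500 → loss $4500.
$12892: outcomes coincide → loss $0.
$25000: outcomes coincide → loss $0.
$4768: outcomes coincide → loss $0.
$15250: truthful payoff $0, deviation payoff −$2296 → loss $2296.
Total loss = $4500 + $2296 = $6796.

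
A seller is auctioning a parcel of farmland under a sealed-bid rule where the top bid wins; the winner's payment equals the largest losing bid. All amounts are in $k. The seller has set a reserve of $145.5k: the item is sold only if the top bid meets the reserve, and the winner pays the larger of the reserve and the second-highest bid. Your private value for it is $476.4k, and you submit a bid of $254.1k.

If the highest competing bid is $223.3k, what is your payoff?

$253.1k

Your bid $254.1k is the highest and exceeds the reserve.
Price = max(second-highest bid, reserve) = max($223.3k, $145.5k) = $223.3k.
Payoff = $476.4k − $223.3k = $253.1k.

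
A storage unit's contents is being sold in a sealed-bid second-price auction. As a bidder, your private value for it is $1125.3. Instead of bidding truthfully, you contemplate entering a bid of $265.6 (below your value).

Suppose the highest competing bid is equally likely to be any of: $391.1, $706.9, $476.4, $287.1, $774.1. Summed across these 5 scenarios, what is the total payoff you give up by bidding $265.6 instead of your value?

The deviation costs you only when the competing bid falls strictly between $265.6 and $1125.3; elsewhere both bids give the same outcome.
$391.1: truthful payoff $734.2, deviation payoff $0 → loss $734.2.
$706.9: truthful payoff $418.4, deviation payoff $0 → loss $418.4.
$476.4: truthful payoff $648.9, deviation payoff $0 → loss $648.9.
$287.1: truthful payoff $838.2, deviation payoff $0 → loss $838.2.
$774.1: truthful payoff $351.2, deviation payoff $0 → loss $351.2.
Total loss = $734.2 + $418.4 + $648.9 + $838.2 + $351.2 = $2990.9.

$2990.9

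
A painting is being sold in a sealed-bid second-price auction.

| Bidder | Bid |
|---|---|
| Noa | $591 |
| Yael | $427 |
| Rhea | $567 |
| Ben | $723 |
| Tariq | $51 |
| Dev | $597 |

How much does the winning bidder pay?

$597

Highest bid: Ben at $723, so Ben wins.
Second-highest bid: Dev at $597 — that is the price the winner pays.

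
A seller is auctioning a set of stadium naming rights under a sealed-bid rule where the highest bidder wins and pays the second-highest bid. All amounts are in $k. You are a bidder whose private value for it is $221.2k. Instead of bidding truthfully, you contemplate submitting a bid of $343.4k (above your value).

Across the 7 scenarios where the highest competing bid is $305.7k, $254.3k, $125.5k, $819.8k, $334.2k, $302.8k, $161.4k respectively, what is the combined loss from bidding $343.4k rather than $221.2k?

The deviation costs you only when the competing bid falls strictly between $221.2k and $343.4k; elsewhere both bids give the same outcome.
$305.7k: truthful payoff $0k, deviation payoff −$84.5k → loss $84.5k.
$254.3k: truthful payoff $0k, deviation payoff −$33.1k → loss $33.1k.
$125.5k: outcomes coincide → loss $0k.
$819.8k: outcomes coincide → loss $0k.
$334.2k: truthful payoff $0k, deviation payoff −$113k → loss $113k.
$302.8k: truthful payoff $0k, deviation payoff −$81.6k → loss $81.6k.
$161.4k: outcomes coincide → loss $0k.
Total loss = $84.5k + $33.1k + $113k + $81.6k = $312.2k.

$312.2k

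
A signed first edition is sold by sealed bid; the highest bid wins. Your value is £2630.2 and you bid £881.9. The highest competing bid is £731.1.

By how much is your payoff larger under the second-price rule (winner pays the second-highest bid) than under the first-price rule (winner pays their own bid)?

£150.8

You have the highest bid, so you win under either rule.
Second-price: pay £731.1 → payoff £1899.1.
First-price: pay your own bid £881.9 → payoff £1748.3.
Difference = £1899.1 − (£1748.3) = £150.8.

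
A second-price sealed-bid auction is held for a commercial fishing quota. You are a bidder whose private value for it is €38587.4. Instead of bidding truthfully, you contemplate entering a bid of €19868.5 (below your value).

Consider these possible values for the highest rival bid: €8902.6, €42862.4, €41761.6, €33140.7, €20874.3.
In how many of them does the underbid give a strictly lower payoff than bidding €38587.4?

2

The deviation hurts exactly when the highest competing bid lies strictly between €19868.5 and €38587.4 — underbidding then forfeits a profitable win.
€8902.6: below both → same outcome either way.
€42862.4: above both → same outcome either way.
€41761.6: above both → same outcome either way.
€33140.7: inside the interval → strictly worse (loss €5446.7).
€20874.3: inside the interval → strictly worse (loss €17713.1).
Count: 2.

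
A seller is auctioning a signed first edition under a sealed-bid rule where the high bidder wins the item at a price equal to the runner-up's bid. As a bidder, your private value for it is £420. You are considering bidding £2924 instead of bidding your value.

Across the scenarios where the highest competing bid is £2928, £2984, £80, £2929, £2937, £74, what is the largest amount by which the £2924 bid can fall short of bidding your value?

£2928: same outcome either way → loss £0.
£2984: same outcome either way → loss £0.
£80: same outcome either way → loss £0.
£2929: same outcome either way → loss £0.
£2937: same outcome either way → loss £0.
£74: same outcome either way → loss £0.
Maximum loss: £0.

£0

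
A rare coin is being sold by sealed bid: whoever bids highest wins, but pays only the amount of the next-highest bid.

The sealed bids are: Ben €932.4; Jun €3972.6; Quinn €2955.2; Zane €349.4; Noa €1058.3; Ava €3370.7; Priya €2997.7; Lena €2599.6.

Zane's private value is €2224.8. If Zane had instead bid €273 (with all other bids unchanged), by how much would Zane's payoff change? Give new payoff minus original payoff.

€0

The highest bid among the other bidders is €3972.6; Zane's bid doesn't change that.
Original bid €349.4: Zane is not highest (top rival bid is €3972.6); payoff €0.
Alternative bid €273: Zane is not highest (top rival bid is €3972.6); payoff €0.
Change in payoff = €0 − (€0) = €0.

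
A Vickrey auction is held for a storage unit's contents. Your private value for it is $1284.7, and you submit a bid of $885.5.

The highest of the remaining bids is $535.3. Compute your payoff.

$749.4

Your bid $885.5 exceeds the highest competing bid $535.3, so you win.
In a second-price auction the winner pays the second-highest bid, $535.3.
Payoff = value − price = $1284.7 − $535.3 = $749.4.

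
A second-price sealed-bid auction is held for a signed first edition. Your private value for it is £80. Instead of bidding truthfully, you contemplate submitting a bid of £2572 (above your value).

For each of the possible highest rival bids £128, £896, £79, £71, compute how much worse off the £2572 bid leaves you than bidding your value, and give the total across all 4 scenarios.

£864

The deviation costs you only when the competing bid falls strictly between £80 and £2572; elsewhere both bids give the same outcome.
£128: truthful payoff £0, deviation payoff −£48 → loss £48.
£896: truthful payoff £0, deviation payoff −£816 → loss £816.
£79: outcomes coincide → loss £0.
£71: outcomes coincide → loss £0.
Total loss = £48 + £816 = £864.
Truthful bidding weakly dominates here: raising your bid can only win items priced above your value, and lowering it can only forfeit items priced below.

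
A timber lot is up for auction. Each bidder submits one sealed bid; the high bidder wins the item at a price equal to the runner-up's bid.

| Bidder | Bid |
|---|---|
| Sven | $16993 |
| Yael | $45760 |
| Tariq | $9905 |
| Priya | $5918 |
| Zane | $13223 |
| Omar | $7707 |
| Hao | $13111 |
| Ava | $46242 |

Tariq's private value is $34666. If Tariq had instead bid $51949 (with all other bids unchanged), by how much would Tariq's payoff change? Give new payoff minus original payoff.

−$11576

The highest bid among the other bidders is $46242; Tariq's bid doesn't change that.
Original bid $9905: Tariq is not highest (top rival bid is $46242); payoff $0.
Alternative bid $51949: Tariq is highest, pays the top rival bid $46242; payoff $34666 − $46242 = −$11576.
Change in payoff = −$11576 − ($0) = −$11576.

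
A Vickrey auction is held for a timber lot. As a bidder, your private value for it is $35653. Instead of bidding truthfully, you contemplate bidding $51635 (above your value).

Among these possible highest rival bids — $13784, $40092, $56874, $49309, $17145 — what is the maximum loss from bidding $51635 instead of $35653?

$13656

$13784: same outcome either way → loss $0.
$40092: truthful gives $0, deviation gives −$4439 → loss $4439.
$56874: same outcome either way → loss $0.
$49309: truthful gives $0, deviation gives −$13656 → loss $13656.
$17145: same outcome either way → loss $0.
Maximum loss: $13656.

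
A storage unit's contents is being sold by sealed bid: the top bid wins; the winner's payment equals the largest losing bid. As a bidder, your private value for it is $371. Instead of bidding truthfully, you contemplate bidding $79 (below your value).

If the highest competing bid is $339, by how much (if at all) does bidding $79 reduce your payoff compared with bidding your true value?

$32

Bidding your value $371: you win (since $371 > $339) and pay $339. Payoff $32.
Bidding $79: you lose. Payoff $0.
The competing bid $339 lies between your shaded bid and your value, so underbidding forfeits an item you could have won at a profitable price.
Loss from deviating = $32 − ($0) = $32.
In a second-price auction your bid sets only whether you win, not what you pay, so bidding your true value is weakly dominant.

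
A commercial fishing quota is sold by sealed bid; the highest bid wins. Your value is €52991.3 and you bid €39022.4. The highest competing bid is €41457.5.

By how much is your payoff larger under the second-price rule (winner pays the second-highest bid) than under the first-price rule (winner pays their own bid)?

Your bid €39022.4 is below €41457.5, so you lose under either rule.
Payoff is €0 in both cases; difference = €0.

€0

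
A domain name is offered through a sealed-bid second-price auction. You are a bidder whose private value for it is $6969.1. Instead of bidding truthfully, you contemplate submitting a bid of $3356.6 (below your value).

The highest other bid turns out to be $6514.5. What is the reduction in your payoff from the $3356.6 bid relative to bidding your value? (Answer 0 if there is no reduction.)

$454.6

Bidding your value $6969.1: you win (since $6969.1 > $6514.5) and pay $6514.5. Payoff $454.6.
Bidding $3356.6: you lose. Payoff $0.
The competing bid $6514.5 lies between your shaded bid and your value, so underbidding forfeits an item you could have won at a profitable price.
Loss from deviating = $454.6 − ($0) = $454.6.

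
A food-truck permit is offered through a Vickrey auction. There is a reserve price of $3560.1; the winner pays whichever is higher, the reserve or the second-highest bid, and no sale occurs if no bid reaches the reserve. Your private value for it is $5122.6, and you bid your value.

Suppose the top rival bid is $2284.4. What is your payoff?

Your bid $5122.6 is the highest and exceeds the reserve.
Price = max(second-highest bid, reserve) = max($2284.4, $3560.1) = $3560.1.
Payoff = $5122.6 − $3560.1 = $1562.5.

$1562.5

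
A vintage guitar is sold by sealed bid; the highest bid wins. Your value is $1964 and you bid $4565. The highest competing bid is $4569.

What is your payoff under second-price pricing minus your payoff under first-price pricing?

$0

Your bid $4565 is below $4569, so you lose under either rule.
Payoff is $0 in both cases; difference = $0.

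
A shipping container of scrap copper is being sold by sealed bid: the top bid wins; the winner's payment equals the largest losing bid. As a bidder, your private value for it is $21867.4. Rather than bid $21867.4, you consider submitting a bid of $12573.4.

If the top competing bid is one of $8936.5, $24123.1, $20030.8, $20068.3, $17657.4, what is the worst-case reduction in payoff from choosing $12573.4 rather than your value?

$4210

$8936.5: same outcome either way → loss $0.
$24123.1: same outcome either way → loss $0.
$20030.8: truthful gives $1836.6, deviation gives $0 → loss $1836.6.
$20068.3: truthful gives $1799.1, deviation gives $0 → loss $1799.1.
$17657.4: truthful gives $4210, deviation gives $0 → loss $4210.
Maximum loss: $4210.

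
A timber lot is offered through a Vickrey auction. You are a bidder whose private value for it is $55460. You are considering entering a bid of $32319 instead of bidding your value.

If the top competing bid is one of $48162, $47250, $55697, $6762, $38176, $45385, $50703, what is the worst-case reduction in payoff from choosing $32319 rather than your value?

$17284

$48162: truthful gives $7298, deviation gives $0 → loss $7298.
$47250: truthful gives $8210, deviation gives $0 → loss $8210.
$55697: same outcome either way → loss $0.
$6762: same outcome either way → loss $0.
$38176: truthful gives $17284, deviation gives $0 → loss $17284.
$45385: truthful gives $10075, deviation gives $0 → loss $10075.
$50703: truthful gives $4757, deviation gives $0 → loss $4757.
Maximum loss: $17284.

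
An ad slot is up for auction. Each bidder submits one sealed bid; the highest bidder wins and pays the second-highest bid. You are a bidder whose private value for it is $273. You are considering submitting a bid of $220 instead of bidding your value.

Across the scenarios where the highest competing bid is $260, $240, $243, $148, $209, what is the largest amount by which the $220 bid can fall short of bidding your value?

$33

$260: truthful gives $13, deviation gives $0 → loss $13.
$240: truthful gives $33, deviation gives $0 → loss $33.
$243: truthful gives $30, deviation gives $0 → loss $30.
$148: same outcome either way → loss $0.
$209: same outcome either way → loss $0.
Maximum loss: $33.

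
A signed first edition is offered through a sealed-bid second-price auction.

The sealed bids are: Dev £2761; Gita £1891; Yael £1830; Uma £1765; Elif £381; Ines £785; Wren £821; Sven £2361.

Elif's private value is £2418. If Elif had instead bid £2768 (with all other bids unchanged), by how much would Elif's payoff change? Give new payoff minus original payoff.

The highest bid among the other bidders is £2761; Elif's bid doesn't change that.
Original bid £381: Elif is not highest (top rival bid is £2761); payoff £0.
Alternative bid £2768: Elif is highest, pays the top rival bid £2761; payoff £2418 − £2761 = −£343.
Change in payoff = −£343 − (£0) = −£343.

−£343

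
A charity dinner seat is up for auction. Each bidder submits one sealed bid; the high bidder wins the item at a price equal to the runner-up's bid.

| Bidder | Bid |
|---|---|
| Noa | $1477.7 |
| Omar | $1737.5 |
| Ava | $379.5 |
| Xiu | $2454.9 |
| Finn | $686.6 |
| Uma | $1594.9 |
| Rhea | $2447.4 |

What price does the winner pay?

$2447.4

Highest bid: Xiu at $2454.9, so Xiu wins.
Second-highest bid: Rhea at $2447.4 — that is the price the winner pays.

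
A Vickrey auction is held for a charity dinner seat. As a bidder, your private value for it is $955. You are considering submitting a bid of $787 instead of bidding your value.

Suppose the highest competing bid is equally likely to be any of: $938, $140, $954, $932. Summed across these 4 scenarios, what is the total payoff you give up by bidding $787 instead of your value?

The deviation costs you only when the competing bid falls strictly between $787 and $955; elsewhere both bids give the same outcome.
$938: truthful payoff $17, deviation payoff $0 → loss $17.
$140: outcomes coincide → loss $0.
$954: truthful payoff $1, deviation payoff $0 → loss $1.
$932: truthful payoff $23, deviation payoff $0 → loss $23.
Total loss = $17 + $1 + $23 = $41.

$41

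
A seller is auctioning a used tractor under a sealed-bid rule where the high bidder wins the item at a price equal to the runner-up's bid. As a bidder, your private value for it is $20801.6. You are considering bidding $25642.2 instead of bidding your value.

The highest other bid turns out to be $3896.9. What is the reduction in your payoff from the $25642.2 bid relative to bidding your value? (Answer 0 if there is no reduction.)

Bidding your value $20801.6: you win (since $20801.6 > $3896.9) and pay $3896.9. Payoff $16904.7.
Bidding $25642.2: you win and pay $3896.9. Payoff $20801.6 − $3896.9 = $16904.7.
Difference = $16904.7 − $16904.7 = $0; both bids lead to the same outcome because the competing bid is below both your value and your alternative bid.

$0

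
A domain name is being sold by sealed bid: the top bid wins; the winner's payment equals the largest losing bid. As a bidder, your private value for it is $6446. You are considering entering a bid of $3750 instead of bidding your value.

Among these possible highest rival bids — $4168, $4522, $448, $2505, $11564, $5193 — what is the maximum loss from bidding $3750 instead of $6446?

$2278

$4168: truthful gives $2278, deviation gives $0 → loss $2278.
$4522: truthful gives $1924, deviation gives $0 → loss $1924.
$448: same outcome either way → loss $0.
$2505: same outcome either way → loss $0.
$11564: same outcome either way → loss $0.
$5193: truthful gives $1253, deviation gives $0 → loss $1253.
Maximum loss: $2278.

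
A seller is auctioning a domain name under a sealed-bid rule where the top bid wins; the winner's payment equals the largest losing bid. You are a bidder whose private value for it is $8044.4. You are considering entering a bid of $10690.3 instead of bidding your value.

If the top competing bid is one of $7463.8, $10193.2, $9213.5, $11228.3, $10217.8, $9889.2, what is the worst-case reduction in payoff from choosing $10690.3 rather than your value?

$7463.8: same outcome either way → loss $0.
$10193.2: truthful gives $0, deviation gives −$2148.8 → loss $2148.8.
$9213.5: truthful gives $0, deviation gives −$1169.1 → loss $1169.1.
$11228.3: same outcome either way → loss $0.
$10217.8: truthful gives $0, deviation gives −$2173.4 → loss $2173.4.
$9889.2: truthful gives $0, deviation gives −$1844.8 → loss $1844.8.
Maximum loss: $2173.4.

$2173.4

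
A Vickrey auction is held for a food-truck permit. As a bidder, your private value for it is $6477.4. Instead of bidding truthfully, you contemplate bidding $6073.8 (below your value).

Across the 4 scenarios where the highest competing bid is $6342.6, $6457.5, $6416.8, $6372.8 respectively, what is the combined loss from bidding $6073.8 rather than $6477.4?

The deviation costs you only when the competing bid falls strictly between $6073.8 and $6477.4; elsewhere both bids give the same outcome.
$6342.6: truthful payoff $134.8, deviation payoff $0 → loss $134.8.
$6457.5: truthful payoff $19.9, deviation payoff $0 → loss $19.9.
$6416.8: truthful payoff $60.6, deviation payoff $0 → loss $60.6.
$6372.8: truthful payoff $104.6, deviation payoff $0 → loss $104.6.
Total loss = $134.8 + $19.9 + $60.6 + $104.6 = $319.9.

$319.9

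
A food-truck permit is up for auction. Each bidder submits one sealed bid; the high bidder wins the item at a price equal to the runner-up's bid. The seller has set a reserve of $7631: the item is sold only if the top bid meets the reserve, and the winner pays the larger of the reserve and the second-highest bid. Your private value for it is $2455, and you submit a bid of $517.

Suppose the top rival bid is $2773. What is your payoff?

$0

Your bid $517 is below the highest competing bid $2773, so you lose. Payoff $0.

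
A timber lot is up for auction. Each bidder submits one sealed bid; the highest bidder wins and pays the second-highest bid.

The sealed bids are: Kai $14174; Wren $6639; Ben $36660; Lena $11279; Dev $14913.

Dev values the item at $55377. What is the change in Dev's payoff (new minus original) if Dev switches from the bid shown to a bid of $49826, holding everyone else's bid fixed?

The highest bid among the other bidders is $36660; Dev's bid doesn't change that.
Original bid $14913: Dev is not highest (top rival bid is $36660); payoff $0.
Alternative bid $49826: Dev is highest, pays the top rival bid $36660; payoff $55377 − $36660 = $18717.
Change in payoff = $18717 − ($0) = $18717.

$18717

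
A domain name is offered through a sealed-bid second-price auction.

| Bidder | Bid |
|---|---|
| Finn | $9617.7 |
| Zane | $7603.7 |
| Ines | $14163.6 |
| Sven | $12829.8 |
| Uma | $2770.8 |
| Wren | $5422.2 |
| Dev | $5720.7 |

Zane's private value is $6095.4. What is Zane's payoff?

$0

Highest bid: Ines at $14163.6, so Ines wins.
Second-highest bid: Sven at $12829.8 — that is the price the winner pays.
Zane did not win, so Zane pays nothing and receives nothing: payoff $0.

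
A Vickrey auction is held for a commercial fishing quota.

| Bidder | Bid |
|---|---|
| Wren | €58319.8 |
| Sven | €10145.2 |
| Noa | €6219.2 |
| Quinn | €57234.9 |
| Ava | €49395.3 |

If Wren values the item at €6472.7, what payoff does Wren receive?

Highest bid: Wren at €58319.8, so Wren wins.
Second-highest bid: Quinn at €57234.9 — that is the price the winner pays.
Wren's payoff = value − price = €6472.7 − €57234.9 = −€50762.2.

−€50762.2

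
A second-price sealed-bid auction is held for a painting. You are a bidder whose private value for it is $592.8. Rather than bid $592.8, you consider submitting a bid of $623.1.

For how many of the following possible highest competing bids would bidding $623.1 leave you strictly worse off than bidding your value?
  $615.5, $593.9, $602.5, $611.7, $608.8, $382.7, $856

5

The deviation hurts exactly when the highest competing bid lies strictly between $592.8 and $623.1 — overbidding then wins at a price above your value.
$615.5: inside the interval → strictly worse (loss $22.7).
$593.9: inside the interval → strictly worse (loss $1.1).
$602.5: inside the interval → strictly worse (loss $9.7).
$611.7: inside the interval → strictly worse (loss $18.9).
$608.8: inside the interval → strictly worse (loss $16).
$382.7: below both → same outcome either way.
$856: above both → same outcome either way.
Count: 5.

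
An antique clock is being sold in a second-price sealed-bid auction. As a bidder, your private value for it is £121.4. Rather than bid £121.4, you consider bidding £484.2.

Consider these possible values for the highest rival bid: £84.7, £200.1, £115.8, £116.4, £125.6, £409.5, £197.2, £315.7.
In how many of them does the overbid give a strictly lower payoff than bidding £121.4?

The deviation hurts exactly when the highest competing bid lies strictly between £121.4 and £484.2 — overbidding then wins at a price above your value.
£84.7: below both → same outcome either way.
£200.1: inside the interval → strictly worse (loss £78.7).
£115.8: below both → same outcome either way.
£116.4: below both → same outcome either way.
£125.6: inside the interval → strictly worse (loss £4.2).
£409.5: inside the interval → strictly worse (loss £288.1).
£197.2: inside the interval → strictly worse (loss £75.8).
£315.7: inside the interval → strictly worse (loss £194.3).
Count: 5.

5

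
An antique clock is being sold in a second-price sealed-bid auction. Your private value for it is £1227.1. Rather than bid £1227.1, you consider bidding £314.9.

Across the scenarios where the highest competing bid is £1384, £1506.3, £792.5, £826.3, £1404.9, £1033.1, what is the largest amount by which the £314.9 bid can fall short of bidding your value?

£434.6

£1384: same outcome either way → loss £0.
£1506.3: same outcome either way → loss £0.
£792.5: truthful gives £434.6, deviation gives £0 → loss £434.6.
£826.3: truthful gives £400.8, deviation gives £0 → loss £400.8.
£1404.9: same outcome either way → loss £0.
£1033.1: truthful gives £194, deviation gives £0 → loss £194.
Maximum loss: £434.6.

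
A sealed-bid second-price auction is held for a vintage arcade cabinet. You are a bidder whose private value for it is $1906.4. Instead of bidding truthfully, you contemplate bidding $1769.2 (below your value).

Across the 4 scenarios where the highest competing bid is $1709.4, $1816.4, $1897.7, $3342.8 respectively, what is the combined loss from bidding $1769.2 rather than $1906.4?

The deviation costs you only when the competing bid falls strictly between $1769.2 and $1906.4; elsewhere both bids give the same outcome.
$1709.4: outcomes coincide → loss $0.
$1816.4: truthful payoff $90, deviation payoff $0 → loss $90.
$1897.7: truthful payoff $8.7, deviation payoff $0 → loss $8.7.
$3342.8: outcomes coincide → loss $0.
Total loss = $90 + $8.7 = $98.7.
In a second-price auction your bid sets only whether you win, not what you pay, so bidding your true value is weakly dominant.

$98.7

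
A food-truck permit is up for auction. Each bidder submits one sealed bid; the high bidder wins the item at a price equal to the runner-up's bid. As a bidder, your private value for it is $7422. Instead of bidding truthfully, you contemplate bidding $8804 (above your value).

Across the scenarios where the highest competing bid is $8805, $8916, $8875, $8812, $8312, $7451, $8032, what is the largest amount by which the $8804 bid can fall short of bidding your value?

$890

$8805: same outcome either way → loss $0.
$8916: same outcome either way → loss $0.
$8875: same outcome either way → loss $0.
$8812: same outcome either way → loss $0.
$8312: truthful gives $0, deviation gives −$890 → loss $890.
$7451: truthful gives $0, deviation gives −$29 → loss $29.
$8032: truthful gives $0, deviation gives −$610 → loss $610.
Maximum loss: $890.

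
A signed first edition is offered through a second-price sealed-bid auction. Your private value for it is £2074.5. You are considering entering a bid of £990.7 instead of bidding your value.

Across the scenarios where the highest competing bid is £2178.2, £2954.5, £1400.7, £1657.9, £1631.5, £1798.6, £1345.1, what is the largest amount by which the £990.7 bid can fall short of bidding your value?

£729.4

£2178.2: same outcome either way → loss £0.
£2954.5: same outcome either way → loss £0.
£1400.7: truthful gives £673.8, deviation gives £0 → loss £673.8.
£1657.9: truthful gives £416.6, deviation gives £0 → loss £416.6.
£1631.5: truthful gives £443, deviation gives £0 → loss £443.
£1798.6: truthful gives £275.9, deviation gives £0 → loss £275.9.
£1345.1: truthful gives £729.4, deviation gives £0 → loss £729.4.
Maximum loss: £729.4.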